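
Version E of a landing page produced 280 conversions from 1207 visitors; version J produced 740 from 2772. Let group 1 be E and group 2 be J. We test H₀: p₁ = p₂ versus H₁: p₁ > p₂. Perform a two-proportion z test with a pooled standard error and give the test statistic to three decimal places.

p̂₁ = 280/1207 ≈ 0.23198, p̂₂ = 740/2772 ≈ 0.26696.
Pooled p̂ = (280+740)/(1207+2772) = 1020/3979 = 0.25635.
SE = √(p̂(1−p̂)(1/n₁+1/n₂)) = √(0.25635·0.74365·0.00118925) = √(0.00022671) = 0.01506.
z = (0.23198 − 0.26696)/0.01506 = -0.03498/0.01506 = -2.323.
p-value = P(Z > -2.323) ≈ 0.9899.

z = -2.323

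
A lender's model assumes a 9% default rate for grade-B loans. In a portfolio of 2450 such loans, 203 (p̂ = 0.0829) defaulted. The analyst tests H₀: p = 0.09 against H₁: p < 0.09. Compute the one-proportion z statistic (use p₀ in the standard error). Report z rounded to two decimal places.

p̂ = 203/2450 ≈ 0.08286.
Under H₀, SE = √(0.09·0.91/2450) = √(3.34286e-05) = 0.00578.
z = (0.08286 − 0.09)/0.00578 = -0.00714/0.00578 = -1.24.
p-value = P(Z < -1.235) ≈ 0.1083.

z = -1.24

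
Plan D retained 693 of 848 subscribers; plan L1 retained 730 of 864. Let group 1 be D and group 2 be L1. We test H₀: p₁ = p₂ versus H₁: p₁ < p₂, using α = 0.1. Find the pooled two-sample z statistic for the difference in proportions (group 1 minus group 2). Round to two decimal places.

p̂₁ = 693/848 ≈ 0.8172, p̂₂ = 730/864 ≈ 0.8449.
Pooled p̂ = (693+730)/(848+864) = 1423/1712 = 0.8312.
SE = √(p̂(1−p̂)(1/n₁+1/n₂)) = √(0.8312·0.1688·0.00233665) = √(0.000327861) = 0.0181.
z = (0.8172 − 0.8449)/0.0181 = -0.0277/0.0181 = -1.53.
p-value = P(Z < -1.529) ≈ 0.0631; since p < α = 0.1, reject H₀.

z = -1.53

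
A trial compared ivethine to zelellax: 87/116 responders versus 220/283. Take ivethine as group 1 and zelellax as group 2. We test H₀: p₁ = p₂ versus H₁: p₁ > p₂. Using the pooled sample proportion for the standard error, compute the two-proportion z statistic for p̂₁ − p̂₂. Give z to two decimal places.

z = -0.59

p̂₁ = 87/116 = 0.7500, p̂₂ = 220/283 = 0.7774.
Pooled p̂ = (87+220)/(116+283) = 307/399 = 0.7694.
SE = √(p̂(1−p̂)(1/n₁+1/n₂)) = √(0.7694·0.2306·0.0121543) = √(0.0021563) = 0.0464.
z = (0.7500 − 0.7774)/0.0464 = -0.0274/0.0464 = -0.59.
p-value = P(Z > -0.590) ≈ 0.7223.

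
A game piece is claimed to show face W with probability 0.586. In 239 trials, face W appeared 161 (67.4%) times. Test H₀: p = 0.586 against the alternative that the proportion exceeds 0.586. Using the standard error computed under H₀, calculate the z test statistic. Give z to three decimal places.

p̂ = 161/239 = 0.67364.
Under H₀, SE = √(0.586·0.414/239) = √(0.00101508) = 0.03186.
z = (0.67364 − 0.586)/0.03186 = 0.08764/0.03186 = 2.751.
p-value = P(Z > 2.751) ≈ 0.0030.

z = 2.751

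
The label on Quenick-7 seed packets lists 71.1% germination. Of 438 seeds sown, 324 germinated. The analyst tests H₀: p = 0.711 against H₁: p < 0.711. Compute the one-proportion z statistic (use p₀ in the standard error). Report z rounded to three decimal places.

z = 1.326

p̂ = 324/438 = 0.73973.
Standard error under H₀: √(0.711×0.289/438) = 0.02166.
z = (0.73973 − 0.711)/0.02166 = 0.02873/0.02166 = 1.326.
p-value = P(Z < 1.326) ≈ 0.9076.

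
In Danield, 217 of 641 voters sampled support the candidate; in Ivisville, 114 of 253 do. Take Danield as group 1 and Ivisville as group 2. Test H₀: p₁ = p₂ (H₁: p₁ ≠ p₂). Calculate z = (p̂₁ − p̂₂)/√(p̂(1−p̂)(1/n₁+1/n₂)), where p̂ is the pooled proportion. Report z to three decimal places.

z = -3.126

p̂₁ = 217/641 ≈ 0.33853, p̂₂ = 114/253 ≈ 0.45059.
Pooled p̂ = (217+114)/(641+253) = 331/894 = 0.37025.
SE = √(0.233164 × 0.00551263) = 0.03585.
z = (0.33853 − 0.45059)/0.03585 = -0.11206/0.03585 = -3.126.
Two-sided p-value ≈ 2·Φ(−3.126) = 0.0018.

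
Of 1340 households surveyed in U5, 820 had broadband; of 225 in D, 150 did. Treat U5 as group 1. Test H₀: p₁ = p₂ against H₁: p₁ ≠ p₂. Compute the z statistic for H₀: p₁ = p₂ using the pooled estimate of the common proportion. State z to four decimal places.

z = -1.5648

p̂₁ = 820/1340 ≈ 0.611940, p̂₂ = 150/225 ≈ 0.666667.
Pooled p̂ = (820+150)/(1340+225) = 970/1565 = 0.619808.
SE = √(0.235646 × 0.00519071) = 0.034974.
z = (0.611940 − 0.666667)/0.034974 = -0.054727/0.034974 = -1.5648.
p-value = 2·P(Z > 1.565) ≈ 0.1176.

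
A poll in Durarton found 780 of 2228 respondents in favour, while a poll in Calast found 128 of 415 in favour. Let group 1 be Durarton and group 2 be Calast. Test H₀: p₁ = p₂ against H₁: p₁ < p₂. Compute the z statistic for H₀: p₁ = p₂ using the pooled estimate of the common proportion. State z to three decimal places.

p̂₁ = 780/2228 = 0.35009, p̂₂ = 128/415 = 0.30843.
Pooled p̂ = (780+128)/(2228+415) = 908/2643 = 0.34355.
SE = √(0.225523 × 0.00285847) = 0.02539.
z = (0.35009 − 0.30843)/0.02539 = 0.04166/0.02539 = 1.641.
p-value = P(Z < 1.641) ≈ 0.9496.

z = 1.641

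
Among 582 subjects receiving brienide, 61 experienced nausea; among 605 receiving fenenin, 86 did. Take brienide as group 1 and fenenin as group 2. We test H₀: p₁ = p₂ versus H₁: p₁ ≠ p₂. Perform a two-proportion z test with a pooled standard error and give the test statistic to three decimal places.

z = -1.952

p̂₁ = 61/582 = 0.10481, p̂₂ = 86/605 = 0.14215.
Pooled p̂ = (61+86)/(582+605) = 147/1187 = 0.12384.
SE = √(p̂(1−p̂)(1/n₁+1/n₂)) = √(0.12384·0.87616·0.00337111) = √(0.000365781) = 0.01913.
z = (0.10481 − 0.14215)/0.01913 = -0.03734/0.01913 = -1.952.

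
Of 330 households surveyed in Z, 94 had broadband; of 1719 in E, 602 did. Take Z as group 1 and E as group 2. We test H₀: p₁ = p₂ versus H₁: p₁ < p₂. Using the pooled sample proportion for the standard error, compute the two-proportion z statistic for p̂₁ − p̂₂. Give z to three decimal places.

z = -2.296

p̂₁ = 94/330 ≈ 0.28485, p̂₂ = 602/1719 ≈ 0.35020.
Pooled p̂ = (94+602)/(330+1719) = 696/2049 = 0.33968.
SE = √(p̂(1−p̂)(1/n₁+1/n₂)) = √(0.33968·0.66032·0.00361204) = √(0.000810168) = 0.02846.
z = (0.28485 − 0.35020)/0.02846 = -0.06535/0.02846 = -2.296.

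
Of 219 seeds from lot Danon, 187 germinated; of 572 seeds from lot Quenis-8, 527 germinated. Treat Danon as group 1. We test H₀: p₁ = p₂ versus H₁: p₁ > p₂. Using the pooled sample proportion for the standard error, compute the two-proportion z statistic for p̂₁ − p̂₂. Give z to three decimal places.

p̂₁ = 187/219 ≈ 0.85388, p̂₂ = 527/572 ≈ 0.92133.
Pooled p̂ = (187+527)/(219+572) = 714/791 = 0.90265.
SE = √(0.0878691 × 0.00631446) = 0.02356.
z = (0.85388 − 0.92133)/0.02356 = -0.06745/0.02356 = -2.863.
p-value = P(Z > -2.863) ≈ 0.9979.

z = -2.863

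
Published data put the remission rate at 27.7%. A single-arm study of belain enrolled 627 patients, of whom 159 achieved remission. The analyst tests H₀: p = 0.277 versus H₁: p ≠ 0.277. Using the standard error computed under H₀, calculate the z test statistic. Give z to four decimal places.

p̂ = 159/627 ≈ 0.253589.
SE = √(p₀(1−p₀)/n) = √(0.20027/627) = 0.017872.
z = (0.253589 − 0.277)/0.017872 = -0.023411/0.017872 = -1.3099.
p-value = 2·P(Z > 1.310) ≈ 0.1902.

z = -1.3099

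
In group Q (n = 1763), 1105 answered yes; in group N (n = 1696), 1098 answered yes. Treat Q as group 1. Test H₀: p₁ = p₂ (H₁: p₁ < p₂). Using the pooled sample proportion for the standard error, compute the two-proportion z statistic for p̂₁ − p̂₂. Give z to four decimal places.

z = -1.2615

p̂₁ = 1105/1763 = 0.626773, p̂₂ = 1098/1696 = 0.647406.
Pooled p̂ = (1105+1098)/(1763+1696) = 2203/3459 = 0.636889.
SE = √(p̂(1−p̂)(1/n₁+1/n₂)) = √(0.636889·0.363111·0.00115684) = √(0.000267532) = 0.016356.
z = (0.626773 − 0.647406)/0.016356 = -0.020633/0.016356 = -1.2615.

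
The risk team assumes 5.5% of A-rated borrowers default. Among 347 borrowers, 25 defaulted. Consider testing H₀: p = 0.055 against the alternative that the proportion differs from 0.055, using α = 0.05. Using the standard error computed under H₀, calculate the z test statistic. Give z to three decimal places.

p̂ = 25/347 ≈ 0.07205.
Standard error under H₀: √(0.055×0.945/347) = 0.01224.
z = (0.07205 − 0.055)/0.01224 = 0.01705/0.01224 = 1.393.
Two-sided p-value ≈ 2·Φ(−1.393) = 0.1637. With α = 0.05, fail to reject H₀.

z = 1.393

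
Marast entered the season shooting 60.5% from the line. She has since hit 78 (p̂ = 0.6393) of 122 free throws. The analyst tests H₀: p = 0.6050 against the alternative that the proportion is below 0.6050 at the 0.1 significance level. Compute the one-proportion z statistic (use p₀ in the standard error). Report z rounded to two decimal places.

p̂ = 78/122 = 0.63934.
Standard error under H₀: √(0.605×0.395/122) = 0.04426.
z = (0.63934 − 0.605)/0.04426 = 0.03434/0.04426 = 0.78.
p-value = P(Z < 0.776) ≈ 0.7811; since p > α = 0.1, fail to reject H₀.

z = 0.78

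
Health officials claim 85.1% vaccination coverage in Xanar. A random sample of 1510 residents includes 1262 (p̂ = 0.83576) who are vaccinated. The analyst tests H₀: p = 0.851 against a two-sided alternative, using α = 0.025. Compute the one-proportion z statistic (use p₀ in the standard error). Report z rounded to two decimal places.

p̂ = 1262/1510 ≈ 0.83576.
Standard error under H₀: √(0.851×0.149/1510) = 0.00916.
z = (0.83576 − 0.851)/0.00916 = -0.01524/0.00916 = -1.66.
p-value = 2·P(Z > 1.663) ≈ 0.0963, so at α = 0.025 we fail to reject H₀.

z = -1.66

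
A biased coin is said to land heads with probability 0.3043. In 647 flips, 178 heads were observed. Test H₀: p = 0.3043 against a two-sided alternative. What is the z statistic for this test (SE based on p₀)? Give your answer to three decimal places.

p̂ = 178/647 ≈ 0.27512.
Standard error under H₀: √(0.3043×0.6957/647) = 0.01809.
z = (0.27512 − 0.3043)/0.01809 = -0.02918/0.01809 = -1.613.
Two-sided p-value ≈ 2·Φ(−1.613) = 0.1067.

z = -1.613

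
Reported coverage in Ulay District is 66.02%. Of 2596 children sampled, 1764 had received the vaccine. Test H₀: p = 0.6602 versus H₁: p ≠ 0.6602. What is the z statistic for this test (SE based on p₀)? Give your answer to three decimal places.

p̂ = 1764/2596 ≈ 0.679507.
Standard error under H₀: √(0.6602×0.3398/2596) = 0.009296.
z = (0.679507 − 0.6602)/0.009296 = 0.019307/0.009296 = 2.077.
Two-sided p-value ≈ 2·Φ(−2.077) = 0.0378.

z = 2.077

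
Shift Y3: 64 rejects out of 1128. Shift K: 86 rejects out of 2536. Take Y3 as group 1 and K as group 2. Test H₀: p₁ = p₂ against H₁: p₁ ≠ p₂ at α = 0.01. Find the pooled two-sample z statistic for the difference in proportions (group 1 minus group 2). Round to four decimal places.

p̂₁ = 64/1128 ≈ 0.0567376, p̂₂ = 86/2536 ≈ 0.0339117.
Pooled p̂ = (64+86)/(1128+2536) = 150/3664 = 0.0409389.
SE = √(p̂(1−p̂)(1/n₁+1/n₂)) = √(0.0409389·0.9590611·0.00128085) = √(5.02897e-05) = 0.0070915.
z = (0.0567376 − 0.0339117)/0.0070915 = 0.0228259/0.0070915 = 3.2188.
Two-sided p-value ≈ 2·Φ(−3.219) = 0.0013; since p < α = 0.01, reject H₀.

z = 3.2188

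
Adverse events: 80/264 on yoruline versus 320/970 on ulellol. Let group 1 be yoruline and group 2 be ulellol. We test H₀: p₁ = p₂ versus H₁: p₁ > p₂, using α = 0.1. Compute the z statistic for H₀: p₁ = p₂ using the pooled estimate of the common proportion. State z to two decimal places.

p̂₁ = 80/264 = 0.3030, p̂₂ = 320/970 = 0.3299.
Pooled p̂ = (80+320)/(264+970) = 400/1234 = 0.3241.
SE = √(p̂(1−p̂)(1/n₁+1/n₂)) = √(0.3241·0.6759·0.00481881) = √(0.00105569) = 0.0325.
z = (0.3030 − 0.3299)/0.0325 = -0.0269/0.0325 = -0.83.
p-value = P(Z > -0.827) ≈ 0.7958; since p > α = 0.1, fail to reject H₀.

z = -0.83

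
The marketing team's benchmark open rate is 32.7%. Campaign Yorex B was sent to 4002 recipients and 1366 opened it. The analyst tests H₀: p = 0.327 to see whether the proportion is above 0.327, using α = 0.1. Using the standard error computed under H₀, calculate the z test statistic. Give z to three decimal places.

z = 1.932

p̂ = 1366/4002 = 0.341329.
SE = √(p₀(1−p₀)/n) = √(0.22007/4002) = 0.007416.
z = (0.341329 − 0.327)/0.007416 = 0.014329/0.007416 = 1.932.
p-value = P(Z > 1.932) ≈ 0.0267, so at α = 0.1 we reject H₀.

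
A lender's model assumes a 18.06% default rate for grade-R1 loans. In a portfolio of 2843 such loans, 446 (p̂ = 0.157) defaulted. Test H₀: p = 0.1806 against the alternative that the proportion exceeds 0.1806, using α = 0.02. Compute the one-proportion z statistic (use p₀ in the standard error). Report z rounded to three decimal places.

p̂ = 446/2843 = 0.156877.
SE = √(p₀(1−p₀)/n) = √(0.14798/2843) = 0.007215.
z = (0.156877 − 0.1806)/0.007215 = -0.023723/0.007215 = -3.288.
p-value = P(Z > -3.288) ≈ 0.9995, so at α = 0.02 we fail to reject H₀.

z = -3.288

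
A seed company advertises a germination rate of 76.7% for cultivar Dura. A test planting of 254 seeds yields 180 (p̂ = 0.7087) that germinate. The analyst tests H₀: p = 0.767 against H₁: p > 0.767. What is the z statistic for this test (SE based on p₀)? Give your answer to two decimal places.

z = -2.20

p̂ = 180/254 = 0.7087.
Standard error under H₀: √(0.767×0.233/254) = 0.0265.
z = (0.7087 − 0.767)/0.0265 = -0.0583/0.0265 = -2.20.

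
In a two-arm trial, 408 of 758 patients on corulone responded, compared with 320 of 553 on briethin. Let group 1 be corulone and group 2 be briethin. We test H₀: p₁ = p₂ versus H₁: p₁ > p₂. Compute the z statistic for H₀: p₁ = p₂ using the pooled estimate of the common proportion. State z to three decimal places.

z = -1.454

p̂₁ = 408/758 ≈ 0.53826, p̂₂ = 320/553 ≈ 0.57866.
Pooled p̂ = (408+320)/(758+553) = 728/1311 = 0.55530.
SE = √(0.246942 × 0.00312758) = 0.02779.
z = (0.53826 − 0.57866)/0.02779 = -0.04040/0.02779 = -1.454.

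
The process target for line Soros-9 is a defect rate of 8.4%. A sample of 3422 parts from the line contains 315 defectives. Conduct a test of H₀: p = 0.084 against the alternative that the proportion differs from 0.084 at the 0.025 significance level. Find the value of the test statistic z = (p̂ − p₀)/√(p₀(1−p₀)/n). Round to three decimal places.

p̂ = 315/3422 ≈ 0.09205.
Under H₀, SE = √(0.084·0.916/3422) = √(2.24851e-05) = 0.00474.
z = (0.09205 − 0.084)/0.00474 = 0.00805/0.00474 = 1.698.
Two-sided p-value ≈ 2·Φ(−1.698) = 0.0895, so at α = 0.025 we fail to reject H₀.

z = 1.698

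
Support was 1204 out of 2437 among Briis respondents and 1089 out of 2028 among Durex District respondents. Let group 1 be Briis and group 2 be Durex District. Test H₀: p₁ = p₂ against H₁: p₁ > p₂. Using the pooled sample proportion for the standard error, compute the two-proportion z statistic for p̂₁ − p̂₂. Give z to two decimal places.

z = -2.86

p̂₁ = 1204/2437 ≈ 0.4941, p̂₂ = 1089/2028 ≈ 0.5370.
Pooled p̂ = (1204+1089)/(2437+2028) = 2293/4465 = 0.5135.
SE = √(0.249816 × 0.000903437) = 0.0150.
z = (0.4941 − 0.5370)/0.0150 = -0.0429/0.0150 = -2.86.
p-value = P(Z > -2.858) ≈ 0.9979.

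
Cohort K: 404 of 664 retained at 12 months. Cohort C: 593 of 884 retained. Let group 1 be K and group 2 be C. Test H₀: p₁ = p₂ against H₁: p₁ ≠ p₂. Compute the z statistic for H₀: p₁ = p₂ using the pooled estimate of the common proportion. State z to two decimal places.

z = -2.54

p̂₁ = 404/664 = 0.6084, p̂₂ = 593/884 = 0.6708.
Pooled p̂ = (404+593)/(664+884) = 997/1548 = 0.6441.
SE = √(0.229248 × 0.00263725) = 0.0246.
z = (0.6084 − 0.6708)/0.0246 = -0.0624/0.0246 = -2.54.
p-value = 2·P(Z > 2.537) ≈ 0.0112.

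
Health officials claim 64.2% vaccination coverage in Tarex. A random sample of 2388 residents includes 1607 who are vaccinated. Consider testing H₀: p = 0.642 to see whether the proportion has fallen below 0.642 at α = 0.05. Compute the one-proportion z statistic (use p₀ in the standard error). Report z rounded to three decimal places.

p̂ = 1607/2388 ≈ 0.67295.
Standard error under H₀: √(0.642×0.358/2388) = 0.00981.
z = (0.67295 − 0.642)/0.00981 = 0.03095/0.00981 = 3.155.
p-value = P(Z < 3.155) ≈ 0.9992, so at α = 0.05 we fail to reject H₀.

z = 3.155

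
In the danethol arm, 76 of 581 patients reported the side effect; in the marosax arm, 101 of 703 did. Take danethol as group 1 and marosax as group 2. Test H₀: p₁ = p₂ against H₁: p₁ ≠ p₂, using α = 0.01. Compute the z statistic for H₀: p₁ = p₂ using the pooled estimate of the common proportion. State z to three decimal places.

p̂₁ = 76/581 ≈ 0.13081, p̂₂ = 101/703 ≈ 0.14367.
Pooled p̂ = (76+101)/(581+703) = 177/1284 = 0.13785.
SE = √(0.118848 × 0.00314365) = 0.01933.
z = (0.13081 − 0.14367)/0.01933 = -0.01286/0.01933 = -0.665.
p-value = 2·P(Z > 0.665) ≈ 0.5058. With α = 0.01, fail to reject H₀.

z = -0.665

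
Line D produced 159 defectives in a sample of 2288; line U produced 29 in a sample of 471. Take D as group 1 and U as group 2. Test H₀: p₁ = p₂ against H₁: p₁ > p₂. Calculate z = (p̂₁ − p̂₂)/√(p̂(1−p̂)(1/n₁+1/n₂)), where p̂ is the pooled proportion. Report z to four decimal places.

p̂₁ = 159/2288 ≈ 0.069493, p̂₂ = 29/471 ≈ 0.061571.
Pooled p̂ = (159+29)/(2288+471) = 188/2759 = 0.068141.
SE = √(p̂(1−p̂)(1/n₁+1/n₂)) = √(0.068141·0.931859·0.00256021) = √(0.000162567) = 0.012750.
z = (0.069493 − 0.061571)/0.012750 = 0.007922/0.012750 = 0.6213.
p-value = P(Z > 0.621) ≈ 0.2672.

z = 0.6213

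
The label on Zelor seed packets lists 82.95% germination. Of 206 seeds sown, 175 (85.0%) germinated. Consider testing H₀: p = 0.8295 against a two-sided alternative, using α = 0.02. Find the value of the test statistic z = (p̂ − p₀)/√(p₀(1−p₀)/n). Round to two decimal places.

p̂ = 175/206 = 0.8495.
Standard error under H₀: √(0.8295×0.1705/206) = 0.0262.
z = (0.8495 − 0.8295)/0.0262 = 0.0200/0.0262 = 0.76.
Two-sided p-value ≈ 2·Φ(−0.764) = 0.4450. With α = 0.02, fail to reject H₀.

z = 0.76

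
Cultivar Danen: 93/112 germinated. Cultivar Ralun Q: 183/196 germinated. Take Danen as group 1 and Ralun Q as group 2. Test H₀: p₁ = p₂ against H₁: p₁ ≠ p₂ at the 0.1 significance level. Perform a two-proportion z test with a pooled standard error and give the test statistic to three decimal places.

p̂₁ = 93/112 ≈ 0.83036, p̂₂ = 183/196 ≈ 0.93367.
Pooled p̂ = (93+183)/(112+196) = 276/308 = 0.89610.
SE = √(0.0931017 × 0.0140306) = 0.03614.
z = (0.83036 − 0.93367)/0.03614 = -0.10331/0.03614 = -2.859.
p-value = 2·P(Z > 2.859) ≈ 0.0043. With α = 0.1, reject H₀.

z = -2.859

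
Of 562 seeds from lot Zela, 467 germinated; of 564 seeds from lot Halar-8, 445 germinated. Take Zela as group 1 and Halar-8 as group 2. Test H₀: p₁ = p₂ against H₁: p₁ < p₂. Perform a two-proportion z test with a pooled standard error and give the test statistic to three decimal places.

p̂₁ = 467/562 = 0.83096, p̂₂ = 445/564 = 0.78901.
Pooled p̂ = (467+445)/(562+564) = 912/1126 = 0.80995.
SE = √(0.153933 × 0.00355241) = 0.02338.
z = (0.83096 − 0.78901)/0.02338 = 0.04195/0.02338 = 1.794.

z = 1.794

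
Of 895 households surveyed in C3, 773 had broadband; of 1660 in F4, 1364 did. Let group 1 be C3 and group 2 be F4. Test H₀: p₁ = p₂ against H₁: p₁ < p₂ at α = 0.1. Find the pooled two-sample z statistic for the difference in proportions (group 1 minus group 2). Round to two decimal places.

p̂₁ = 773/895 = 0.86369, p̂₂ = 1364/1660 = 0.82169.
Pooled p̂ = (773+1364)/(895+1660) = 2137/2555 = 0.83640.
SE = √(0.136836 × 0.00171973) = 0.01534.
z = (0.86369 − 0.82169)/0.01534 = 0.04200/0.01534 = 2.74.
p-value = P(Z < 2.738) ≈ 0.9969, so at α = 0.1 we fail to reject H₀.

z = 2.74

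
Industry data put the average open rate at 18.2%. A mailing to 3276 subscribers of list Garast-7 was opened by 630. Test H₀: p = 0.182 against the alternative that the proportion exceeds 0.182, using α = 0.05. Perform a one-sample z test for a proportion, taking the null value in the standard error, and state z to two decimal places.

p̂ = 630/3276 ≈ 0.19231.
Standard error under H₀: √(0.182×0.818/3276) = 0.00674.
z = (0.19231 − 0.182)/0.00674 = 0.01031/0.00674 = 1.53.
p-value = P(Z > 1.529) ≈ 0.0631; since p > α = 0.05, fail to reject H₀.

z = 1.53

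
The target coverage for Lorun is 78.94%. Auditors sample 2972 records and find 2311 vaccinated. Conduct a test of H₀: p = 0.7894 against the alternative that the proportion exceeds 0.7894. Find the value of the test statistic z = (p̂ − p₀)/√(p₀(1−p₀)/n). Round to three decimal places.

z = -1.579

p̂ = 2311/2972 ≈ 0.77759.
Under H₀, SE = √(0.7894·0.2106/2972) = √(5.5938e-05) = 0.00748.
z = (0.77759 − 0.7894)/0.00748 = -0.01181/0.00748 = -1.579.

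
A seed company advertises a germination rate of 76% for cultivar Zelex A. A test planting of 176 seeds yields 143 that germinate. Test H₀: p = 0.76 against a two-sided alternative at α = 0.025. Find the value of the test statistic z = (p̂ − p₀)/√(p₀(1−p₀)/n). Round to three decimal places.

z = 1.631

p̂ = 143/176 = 0.81250.
Under H₀, SE = √(0.76·0.24/176) = √(0.00103636) = 0.03219.
z = (0.81250 − 0.76)/0.03219 = 0.05250/0.03219 = 1.631.
p-value = 2·P(Z > 1.631) ≈ 0.1029; since p > α = 0.025, fail to reject H₀.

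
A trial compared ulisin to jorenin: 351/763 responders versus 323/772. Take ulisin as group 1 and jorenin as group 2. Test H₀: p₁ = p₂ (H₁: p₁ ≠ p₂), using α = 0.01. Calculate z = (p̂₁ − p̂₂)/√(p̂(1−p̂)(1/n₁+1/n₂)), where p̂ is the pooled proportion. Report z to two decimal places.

z = 1.64

p̂₁ = 351/763 ≈ 0.4600, p̂₂ = 323/772 ≈ 0.4184.
Pooled p̂ = (351+323)/(763+772) = 674/1535 = 0.4391.
SE = √(p̂(1−p̂)(1/n₁+1/n₂)) = √(0.4391·0.5609·0.00260595) = √(0.000641819) = 0.0253.
z = (0.4600 − 0.4184)/0.0253 = 0.0416/0.0253 = 1.64.
Two-sided p-value ≈ 2·Φ(−1.643) = 0.1003. With α = 0.01, fail to reject H₀.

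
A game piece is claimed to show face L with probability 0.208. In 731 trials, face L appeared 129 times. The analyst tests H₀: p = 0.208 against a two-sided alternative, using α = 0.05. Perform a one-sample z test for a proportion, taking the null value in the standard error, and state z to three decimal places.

p̂ = 129/731 = 0.176471.
Under H₀, SE = √(0.208·0.792/731) = √(0.000225357) = 0.015012.
z = (0.176471 − 0.208)/0.015012 = -0.031529/0.015012 = -2.100.
p-value = 2·P(Z > 2.100) ≈ 0.0357, so at α = 0.05 we reject H₀.

z = -2.100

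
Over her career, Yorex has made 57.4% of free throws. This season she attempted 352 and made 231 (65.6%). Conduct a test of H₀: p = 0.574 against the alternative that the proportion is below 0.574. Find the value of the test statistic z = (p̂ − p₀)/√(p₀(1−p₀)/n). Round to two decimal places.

p̂ = 231/352 = 0.65625.
SE = √(p₀(1−p₀)/n) = √(0.24452/352) = 0.02636.
z = (0.65625 − 0.574)/0.02636 = 0.08225/0.02636 = 3.12.
p-value = P(Z < 3.121) ≈ 0.9991.

z = 3.12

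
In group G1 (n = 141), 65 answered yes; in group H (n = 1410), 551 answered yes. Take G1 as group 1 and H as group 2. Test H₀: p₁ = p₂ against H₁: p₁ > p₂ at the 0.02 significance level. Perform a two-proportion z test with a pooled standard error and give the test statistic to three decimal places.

z = 1.625

p̂₁ = 65/141 = 0.460993, p̂₂ = 551/1410 = 0.390780.
Pooled p̂ = (65+551)/(141+1410) = 616/1551 = 0.397163.
SE = √(p̂(1−p̂)(1/n₁+1/n₂)) = √(0.397163·0.602837·0.00780142) = √(0.00186785) = 0.043219.
z = (0.460993 − 0.390780)/0.043219 = 0.070213/0.043219 = 1.625.
p-value = P(Z > 1.625) ≈ 0.0521. With α = 0.02, fail to reject H₀.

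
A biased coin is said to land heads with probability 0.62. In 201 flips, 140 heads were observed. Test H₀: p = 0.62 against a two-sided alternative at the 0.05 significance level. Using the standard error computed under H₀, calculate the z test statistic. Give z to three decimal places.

z = 2.235

p̂ = 140/201 = 0.69652.
Standard error under H₀: √(0.62×0.38/201) = 0.03424.
z = (0.69652 − 0.62)/0.03424 = 0.07652/0.03424 = 2.235.
p-value = 2·P(Z > 2.235) ≈ 0.0254. With α = 0.05, reject H₀.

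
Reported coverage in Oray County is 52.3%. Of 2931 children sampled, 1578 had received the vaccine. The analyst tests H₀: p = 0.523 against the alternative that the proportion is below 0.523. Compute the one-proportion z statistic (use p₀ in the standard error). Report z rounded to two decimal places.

z = 1.67

p̂ = 1578/2931 = 0.5384.
SE = √(p₀(1−p₀)/n) = √(0.24947/2931) = 0.0092.
z = (0.5384 − 0.523)/0.0092 = 0.0154/0.0092 = 1.67.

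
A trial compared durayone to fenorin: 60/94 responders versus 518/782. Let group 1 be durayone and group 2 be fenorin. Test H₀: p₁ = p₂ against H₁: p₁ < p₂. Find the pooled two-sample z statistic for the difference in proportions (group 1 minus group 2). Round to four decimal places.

p̂₁ = 60/94 ≈ 0.638298, p̂₂ = 518/782 ≈ 0.662404.
Pooled p̂ = (60+518)/(94+782) = 578/876 = 0.659817.
SE = √(p̂(1−p̂)(1/n₁+1/n₂)) = √(0.659817·0.340183·0.0119171) = √(0.00267489) = 0.051719.
z = (0.638298 − 0.662404)/0.051719 = -0.024106/0.051719 = -0.4661.
p-value = P(Z < -0.466) ≈ 0.3206.

z = -0.4661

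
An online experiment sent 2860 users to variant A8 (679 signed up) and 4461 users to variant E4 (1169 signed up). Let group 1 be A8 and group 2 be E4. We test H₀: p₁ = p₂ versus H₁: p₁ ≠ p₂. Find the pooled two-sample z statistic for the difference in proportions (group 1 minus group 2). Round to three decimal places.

z = -2.368

p̂₁ = 679/2860 = 0.2374126, p̂₂ = 1169/4461 = 0.2620489.
Pooled p̂ = (679+1169)/(2860+4461) = 1848/7321 = 0.2524245.
SE = √(p̂(1−p̂)(1/n₁+1/n₂)) = √(0.2524245·0.7475755·0.000573815) = √(0.000108283) = 0.0104059.
z = (0.2374126 − 0.2620489)/0.0104059 = -0.0246363/0.0104059 = -2.368.
Two-sided p-value ≈ 2·Φ(−2.368) = 0.0179.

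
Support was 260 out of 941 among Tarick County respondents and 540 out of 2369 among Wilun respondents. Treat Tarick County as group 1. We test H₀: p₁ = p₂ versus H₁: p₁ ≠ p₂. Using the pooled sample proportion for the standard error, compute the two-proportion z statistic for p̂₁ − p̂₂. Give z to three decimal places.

z = 2.931

p̂₁ = 260/941 = 0.27630, p̂₂ = 540/2369 = 0.22794.
Pooled p̂ = (260+540)/(941+2369) = 800/3310 = 0.24169.
SE = √(0.183277 × 0.00148482) = 0.01650.
z = (0.27630 − 0.22794)/0.01650 = 0.04836/0.01650 = 2.931.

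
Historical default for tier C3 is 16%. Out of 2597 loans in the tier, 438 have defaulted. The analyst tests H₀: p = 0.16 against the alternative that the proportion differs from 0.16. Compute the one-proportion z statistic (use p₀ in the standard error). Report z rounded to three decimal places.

p̂ = 438/2597 = 0.168656.
Standard error under H₀: √(0.16×0.84/2597) = 0.007194.
z = (0.168656 − 0.16)/0.007194 = 0.008656/0.007194 = 1.203.

z = 1.203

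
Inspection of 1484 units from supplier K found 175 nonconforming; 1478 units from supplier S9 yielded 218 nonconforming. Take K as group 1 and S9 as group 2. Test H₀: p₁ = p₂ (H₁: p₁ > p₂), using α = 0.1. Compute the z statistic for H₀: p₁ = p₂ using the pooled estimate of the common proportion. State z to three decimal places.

z = -2.372

p̂₁ = 175/1484 ≈ 0.11792, p̂₂ = 218/1478 ≈ 0.14750.
Pooled p̂ = (175+218)/(1484+1478) = 393/2962 = 0.13268.
SE = √(0.115076 × 0.00135044) = 0.01247.
z = (0.11792 − 0.14750)/0.01247 = -0.02958/0.01247 = -2.372.
p-value = P(Z > -2.372) ≈ 0.9912. With α = 0.1, fail to reject H₀.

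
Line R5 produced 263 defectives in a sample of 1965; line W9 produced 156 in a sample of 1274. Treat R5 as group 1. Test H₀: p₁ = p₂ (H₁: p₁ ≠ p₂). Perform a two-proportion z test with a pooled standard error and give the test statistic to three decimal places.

p̂₁ = 263/1965 ≈ 0.13384, p̂₂ = 156/1274 ≈ 0.12245.
Pooled p̂ = (263+156)/(1965+1274) = 419/3239 = 0.12936.
SE = √(0.112627 × 0.00129384) = 0.01207.
z = (0.13384 − 0.12245)/0.01207 = 0.01139/0.01207 = 0.944.
p-value = 2·P(Z > 0.944) ≈ 0.3453.

z = 0.944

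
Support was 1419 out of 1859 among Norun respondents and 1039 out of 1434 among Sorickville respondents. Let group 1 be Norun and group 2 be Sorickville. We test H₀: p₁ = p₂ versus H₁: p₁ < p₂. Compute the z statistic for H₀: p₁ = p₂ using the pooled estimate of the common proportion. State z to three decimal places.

z = 2.535

p̂₁ = 1419/1859 ≈ 0.76331, p̂₂ = 1039/1434 ≈ 0.72455.
Pooled p̂ = (1419+1039)/(1859+1434) = 2458/3293 = 0.74643.
SE = √(0.189271 × 0.00123527) = 0.01529.
z = (0.76331 − 0.72455)/0.01529 = 0.03876/0.01529 = 2.535.
p-value = P(Z < 2.535) ≈ 0.9944.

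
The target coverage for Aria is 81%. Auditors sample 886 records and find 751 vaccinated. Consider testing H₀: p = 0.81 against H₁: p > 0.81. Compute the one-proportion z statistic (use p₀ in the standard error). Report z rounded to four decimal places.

z = 2.8552

p̂ = 751/886 = 0.8476298.
SE = √(p₀(1−p₀)/n) = √(0.1539/886) = 0.0131796.
z = (0.8476298 − 0.81)/0.0131796 = 0.0376298/0.0131796 = 2.8552.
p-value = P(Z > 2.855) ≈ 0.0022.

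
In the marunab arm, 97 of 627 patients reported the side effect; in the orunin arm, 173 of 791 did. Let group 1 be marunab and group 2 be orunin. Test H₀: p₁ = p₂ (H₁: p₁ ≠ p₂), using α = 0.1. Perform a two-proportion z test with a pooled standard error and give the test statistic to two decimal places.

p̂₁ = 97/627 = 0.1547, p̂₂ = 173/791 = 0.2187.
Pooled p̂ = (97+173)/(627+791) = 270/1418 = 0.1904.
SE = √(0.154153 × 0.00285912) = 0.0210.
z = (0.1547 − 0.2187)/0.0210 = -0.0640/0.0210 = -3.05.
Two-sided p-value ≈ 2·Φ(−3.049) = 0.0023; since p < α = 0.1, reject H₀.

z = -3.05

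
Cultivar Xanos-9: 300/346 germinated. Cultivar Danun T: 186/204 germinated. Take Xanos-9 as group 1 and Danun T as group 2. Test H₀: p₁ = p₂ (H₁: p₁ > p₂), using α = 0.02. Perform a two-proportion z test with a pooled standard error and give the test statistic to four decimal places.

z = -1.5796

p̂₁ = 300/346 ≈ 0.867052, p̂₂ = 186/204 ≈ 0.911765.
Pooled p̂ = (300+186)/(346+204) = 486/550 = 0.883636.
SE = √(0.102823 × 0.00779213) = 0.028306.
z = (0.867052 − 0.911765)/0.028306 = -0.044713/0.028306 = -1.5796.
p-value = P(Z > -1.580) ≈ 0.9429; since p > α = 0.02, fail to reject H₀.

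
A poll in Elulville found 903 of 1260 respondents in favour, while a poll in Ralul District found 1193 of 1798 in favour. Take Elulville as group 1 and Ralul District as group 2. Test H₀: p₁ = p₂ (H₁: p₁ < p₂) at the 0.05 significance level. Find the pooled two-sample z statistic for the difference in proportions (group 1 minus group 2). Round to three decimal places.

p̂₁ = 903/1260 ≈ 0.716667, p̂₂ = 1193/1798 ≈ 0.663515.
Pooled p̂ = (903+1193)/(1260+1798) = 2096/3058 = 0.685415.
SE = √(0.215621 × 0.00134982) = 0.017060.
z = (0.716667 − 0.663515)/0.017060 = 0.053152/0.017060 = 3.116.
p-value = P(Z < 3.116) ≈ 0.9991, so at α = 0.05 we fail to reject H₀.

z = 3.116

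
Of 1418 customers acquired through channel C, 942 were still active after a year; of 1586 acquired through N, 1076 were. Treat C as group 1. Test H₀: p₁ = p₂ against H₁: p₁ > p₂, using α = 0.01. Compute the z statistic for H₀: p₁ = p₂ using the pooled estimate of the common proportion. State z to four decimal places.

p̂₁ = 942/1418 ≈ 0.6643159, p̂₂ = 1076/1586 ≈ 0.6784363.
Pooled p̂ = (942+1076)/(1418+1586) = 2018/3004 = 0.6717710.
SE = √(p̂(1−p̂)(1/n₁+1/n₂)) = √(0.6717710·0.3282290·0.00133574) = √(0.000294523) = 0.0171617.
z = (0.6643159 − 0.6784363)/0.0171617 = -0.0141204/0.0171617 = -0.8228.
p-value = P(Z > -0.823) ≈ 0.7947; since p > α = 0.01, fail to reject H₀.

z = -0.8228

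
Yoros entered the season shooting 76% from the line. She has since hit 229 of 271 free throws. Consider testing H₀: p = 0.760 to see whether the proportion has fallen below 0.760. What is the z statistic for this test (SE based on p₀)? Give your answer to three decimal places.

p̂ = 229/271 ≈ 0.845018.
Under H₀, SE = √(0.76·0.24/271) = √(0.000673063) = 0.025943.
z = (0.845018 − 0.76)/0.025943 = 0.085018/0.025943 = 3.277.
p-value = P(Z < 3.277) ≈ 0.9995.

z = 3.277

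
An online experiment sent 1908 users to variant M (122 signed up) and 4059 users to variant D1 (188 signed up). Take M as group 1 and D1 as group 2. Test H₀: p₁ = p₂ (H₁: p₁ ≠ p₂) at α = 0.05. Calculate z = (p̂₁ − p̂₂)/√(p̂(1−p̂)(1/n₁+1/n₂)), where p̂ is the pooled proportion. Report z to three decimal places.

z = 2.861

p̂₁ = 122/1908 = 0.063941, p̂₂ = 188/4059 = 0.046317.
Pooled p̂ = (122+188)/(1908+4059) = 310/5967 = 0.051952.
SE = √(p̂(1−p̂)(1/n₁+1/n₂)) = √(0.051952·0.948048·0.000770475) = √(3.79485e-05) = 0.006160.
z = (0.063941 − 0.046317)/0.006160 = 0.017624/0.006160 = 2.861.
Two-sided p-value ≈ 2·Φ(−2.861) = 0.0042, so at α = 0.05 we reject H₀.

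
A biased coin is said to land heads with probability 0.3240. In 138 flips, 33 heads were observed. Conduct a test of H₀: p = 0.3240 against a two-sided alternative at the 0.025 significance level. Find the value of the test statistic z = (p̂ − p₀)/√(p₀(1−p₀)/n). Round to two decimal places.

p̂ = 33/138 ≈ 0.2391.
SE = √(p₀(1−p₀)/n) = √(0.21902/138) = 0.0398.
z = (0.2391 − 0.324)/0.0398 = -0.0849/0.0398 = -2.13.
Two-sided p-value ≈ 2·Φ(−2.130) = 0.0331; since p > α = 0.025, fail to reject H₀.

z = -2.13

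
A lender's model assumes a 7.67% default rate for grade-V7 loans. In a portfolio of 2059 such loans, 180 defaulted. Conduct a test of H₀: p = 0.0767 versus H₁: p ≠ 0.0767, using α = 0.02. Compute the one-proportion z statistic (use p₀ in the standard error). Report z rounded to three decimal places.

z = 1.828

p̂ = 180/2059 ≈ 0.087421.
SE = √(p₀(1−p₀)/n) = √(0.070817/2059) = 0.005865.
z = (0.087421 − 0.0767)/0.005865 = 0.010721/0.005865 = 1.828.
Two-sided p-value ≈ 2·Φ(−1.828) = 0.0675. With α = 0.02, fail to reject H₀.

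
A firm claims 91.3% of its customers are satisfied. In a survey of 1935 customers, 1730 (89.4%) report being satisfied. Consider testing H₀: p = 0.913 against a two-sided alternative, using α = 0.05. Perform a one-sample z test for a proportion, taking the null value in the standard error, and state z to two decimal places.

z = -2.96

p̂ = 1730/1935 = 0.894057.
SE = √(p₀(1−p₀)/n) = √(0.079431/1935) = 0.006407.
z = (0.894057 − 0.913)/0.006407 = -0.018943/0.006407 = -2.96.
Two-sided p-value ≈ 2·Φ(−2.957) = 0.0031. With α = 0.05, reject H₀.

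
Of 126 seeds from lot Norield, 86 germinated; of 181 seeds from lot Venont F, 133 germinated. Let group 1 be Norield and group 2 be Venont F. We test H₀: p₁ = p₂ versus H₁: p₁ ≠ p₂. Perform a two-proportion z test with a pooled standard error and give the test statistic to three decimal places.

z = -0.996

p̂₁ = 86/126 ≈ 0.68254, p̂₂ = 133/181 ≈ 0.73481.
Pooled p̂ = (86+133)/(126+181) = 219/307 = 0.71336.
SE = √(0.20448 × 0.0134614) = 0.05246.
z = (0.68254 − 0.73481)/0.05246 = -0.05227/0.05246 = -0.996.
Two-sided p-value ≈ 2·Φ(−0.996) = 0.3191.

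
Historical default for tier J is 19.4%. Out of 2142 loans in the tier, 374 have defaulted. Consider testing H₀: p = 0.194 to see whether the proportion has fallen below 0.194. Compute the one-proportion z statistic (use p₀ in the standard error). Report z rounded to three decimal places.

z = -2.270

p̂ = 374/2142 ≈ 0.174603.
SE = √(p₀(1−p₀)/n) = √(0.15636/2142) = 0.008544.
z = (0.174603 − 0.194)/0.008544 = -0.019397/0.008544 = -2.270.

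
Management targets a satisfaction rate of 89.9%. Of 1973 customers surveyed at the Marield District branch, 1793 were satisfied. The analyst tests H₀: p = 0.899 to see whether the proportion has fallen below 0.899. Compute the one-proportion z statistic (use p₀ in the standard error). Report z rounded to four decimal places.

z = 1.4399

p̂ = 1793/1973 = 0.908768.
SE = √(p₀(1−p₀)/n) = √(0.090799/1973) = 0.006784.
z = (0.908768 − 0.899)/0.006784 = 0.009768/0.006784 = 1.4399.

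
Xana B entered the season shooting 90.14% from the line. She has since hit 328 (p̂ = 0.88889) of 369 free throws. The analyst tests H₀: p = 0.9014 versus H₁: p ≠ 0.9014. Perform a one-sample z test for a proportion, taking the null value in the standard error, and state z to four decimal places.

z = -0.8061

p̂ = 328/369 ≈ 0.888889.
Standard error under H₀: √(0.9014×0.0986/369) = 0.015520.
z = (0.888889 − 0.9014)/0.015520 = -0.012511/0.015520 = -0.8061.
p-value = 2·P(Z > 0.806) ≈ 0.4202.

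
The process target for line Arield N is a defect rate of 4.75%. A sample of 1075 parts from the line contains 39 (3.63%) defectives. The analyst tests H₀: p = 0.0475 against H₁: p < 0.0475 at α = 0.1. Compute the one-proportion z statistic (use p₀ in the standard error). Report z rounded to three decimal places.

p̂ = 39/1075 = 0.036279.
Under H₀, SE = √(0.0475·0.9525/1075) = √(4.20872e-05) = 0.006487.
z = (0.036279 − 0.0475)/0.006487 = -0.011221/0.006487 = -1.730.
p-value = P(Z < -1.730) ≈ 0.0418. With α = 0.1, reject H₀.

z = -1.730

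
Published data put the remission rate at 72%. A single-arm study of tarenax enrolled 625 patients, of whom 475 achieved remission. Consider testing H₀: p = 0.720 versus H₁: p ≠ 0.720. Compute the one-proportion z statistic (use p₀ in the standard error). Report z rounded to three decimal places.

z = 2.227

p̂ = 475/625 = 0.76000.
Under H₀, SE = √(0.72·0.28/625) = √(0.00032256) = 0.01796.
z = (0.76000 − 0.72)/0.01796 = 0.04000/0.01796 = 2.227.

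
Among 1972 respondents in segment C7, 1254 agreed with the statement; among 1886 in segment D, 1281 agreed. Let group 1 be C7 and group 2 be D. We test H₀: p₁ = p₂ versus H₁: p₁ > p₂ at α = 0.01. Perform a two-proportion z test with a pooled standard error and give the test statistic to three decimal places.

p̂₁ = 1254/1972 = 0.63590, p̂₂ = 1281/1886 = 0.67922.
Pooled p̂ = (1254+1281)/(1972+1886) = 2535/3858 = 0.65708.
SE = √(0.225327 × 0.00103732) = 0.01529.
z = (0.63590 − 0.67922)/0.01529 = -0.04332/0.01529 = -2.833.
p-value = P(Z > -2.833) ≈ 0.9977; since p > α = 0.01, fail to reject H₀.

z = -2.833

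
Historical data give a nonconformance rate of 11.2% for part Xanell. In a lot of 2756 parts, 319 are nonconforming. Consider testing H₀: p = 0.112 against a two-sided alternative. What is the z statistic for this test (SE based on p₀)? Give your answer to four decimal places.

p̂ = 319/2756 ≈ 0.115747.
SE = √(p₀(1−p₀)/n) = √(0.099456/2756) = 0.006007.
z = (0.115747 − 0.112)/0.006007 = 0.003747/0.006007 = 0.6238.
Two-sided p-value ≈ 2·Φ(−0.624) = 0.5327.

z = 0.6238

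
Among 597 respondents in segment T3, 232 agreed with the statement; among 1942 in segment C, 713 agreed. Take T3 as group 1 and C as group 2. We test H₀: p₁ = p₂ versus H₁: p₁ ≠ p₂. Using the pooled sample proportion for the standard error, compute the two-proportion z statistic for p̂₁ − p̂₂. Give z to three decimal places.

z = 0.949

p̂₁ = 232/597 = 0.38861, p̂₂ = 713/1942 = 0.36715.
Pooled p̂ = (232+713)/(597+1942) = 945/2539 = 0.37219.
SE = √(0.233666 × 0.00218997) = 0.02262.
z = (0.38861 − 0.36715)/0.02262 = 0.02146/0.02262 = 0.949.
p-value = 2·P(Z > 0.949) ≈ 0.3427.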